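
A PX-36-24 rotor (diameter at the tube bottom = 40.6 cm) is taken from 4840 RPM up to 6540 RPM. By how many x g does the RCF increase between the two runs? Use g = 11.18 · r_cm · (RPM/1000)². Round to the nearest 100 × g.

r = 40.6 / 2 = 20.3 cm
RCF₁ = 11.18 × 20.3 × (4.84)² = 11.18 × 20.3 × 23.4256 ≈ 5,316.5 × g
RCF₂ = 11.18 × 20.3 × (6.54)² = 11.18 × 20.3 × 42.7716 ≈ 9,707.2 × g
Increase = 9,707.2 − 5,316.5 = 4,390.7

4400 x g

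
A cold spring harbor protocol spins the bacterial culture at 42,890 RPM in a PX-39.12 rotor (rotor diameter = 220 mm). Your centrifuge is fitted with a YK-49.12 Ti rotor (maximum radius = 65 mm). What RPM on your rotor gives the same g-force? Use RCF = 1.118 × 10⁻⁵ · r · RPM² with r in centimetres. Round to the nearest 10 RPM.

Original rotor: r = 220 mm / 2 = 110 mm = 11 cm
RCF = 1.118 × 10⁻⁵ × r × N²
RCF_original = 1.118 × 10⁻⁵ × 11 × (42890)² = 1.118 × 10⁻⁵ × 11 × 1,839,552,100 ≈ 226,228.1 × g
Your rotor: r = 65 mm = 6.5 cm
226,228.1 = 1.118 × 10⁻⁵ × 6.5 × N²
N² = 226,228.1 / (7.267 × 10⁻⁵) = 3,113,087,932
N ≈ √3,113,087,932 ≈ 55,795.1

55800 RPM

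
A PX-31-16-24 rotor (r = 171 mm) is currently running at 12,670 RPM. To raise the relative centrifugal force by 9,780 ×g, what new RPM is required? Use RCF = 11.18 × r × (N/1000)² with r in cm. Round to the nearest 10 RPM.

14550 RPM

r = 171 mm = 17.1 cm
Current RCF = 11.18 × 17.1 × (12.67)² = 11.18 × 17.1 × 160.5289 ≈ 30,689.6 × g
Target RCF = 30,689.6 + 9,780 = 40,469.6 × g
(N/1000)² = 40,469.6 / 191.178 = 211.6854
N = 1000 × √211.6854 ≈ 14,549.4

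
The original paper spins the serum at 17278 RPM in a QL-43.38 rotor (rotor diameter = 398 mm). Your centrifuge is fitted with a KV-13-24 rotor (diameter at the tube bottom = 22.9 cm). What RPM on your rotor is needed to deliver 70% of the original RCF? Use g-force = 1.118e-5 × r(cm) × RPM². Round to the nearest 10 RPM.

≈ 19060 RPM

Original rotor: r = 398 mm / 2 = 199 mm = 19.9 cm
RCF_original = 1.118 × 10⁻⁵ × 19.9 × (17278)² = 1.118 × 10⁻⁵ × 19.9 × 298,529,284 ≈ 66,417.4 × g
Target RCF = 0.7 × 66,417.4 ≈ 46,492.2 × g
Your rotor: r = 22.9 / 2 = 11.45 cm
46,492.2 = 1.118 × 10⁻⁵ × 11.45 × N²
N² = 46,492.2 / (12.8011 × 10⁻⁵) = 363,189,101
N ≈ √363,189,101 ≈ 19,057.5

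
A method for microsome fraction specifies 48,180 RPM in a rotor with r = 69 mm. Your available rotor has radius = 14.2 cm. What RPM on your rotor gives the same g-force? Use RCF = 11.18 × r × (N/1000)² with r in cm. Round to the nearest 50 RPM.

33600 RPM

Original rotor: r = 69 mm = 6.9 cm
RCF = 11.18 × r × (N/1000)²
RCF_original = 11.18 × 6.9 × (48.18)² = 11.18 × 6.9 × 2,321.3124 ≈ 179,070.7 × g
179,070.7 = 11.18 × 14.2 × (N/1000)²
(N/1000)² = 179,070.7 / 158.756 = 1127.962
N = 1000 × √1127.962 ≈ 33,585.1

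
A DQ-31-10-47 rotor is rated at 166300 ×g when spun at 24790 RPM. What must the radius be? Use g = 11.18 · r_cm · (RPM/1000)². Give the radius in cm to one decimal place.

r ≈ 24.2 cm

166300 = 11.18 × r × (24.79)²
r = 166300 / (11.18 × 614.5441) = 166300 / 6870.603 ≈ 24.205 cm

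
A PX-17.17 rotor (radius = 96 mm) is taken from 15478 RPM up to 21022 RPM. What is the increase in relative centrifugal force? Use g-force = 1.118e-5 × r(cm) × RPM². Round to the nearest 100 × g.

r = 96 mm = 9.6 cm
RCF₁ = 1.118 × 10⁻⁵ × 9.6 × (15478)² = 1.118 × 10⁻⁵ × 9.6 × 239,568,484 ≈ 25,712.4 × g
RCF₂ = 1.118 × 10⁻⁵ × 9.6 × (21022)² = 1.118 × 10⁻⁵ × 9.6 × 441,924,484 ≈ 47,430.9 × g
Increase = 47,430.9 − 25,712.4 = 21,718.5

21700 g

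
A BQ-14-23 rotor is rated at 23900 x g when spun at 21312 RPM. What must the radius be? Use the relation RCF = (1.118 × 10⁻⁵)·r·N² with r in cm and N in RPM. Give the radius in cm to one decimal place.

RCF = 1.118 × 10⁻⁵ × r × N²
23900 = 1.118 × 10⁻⁵ × r × (21312)²
r = 23900 / (1.118 × 10⁻⁵ × 454,201,344) = 23900 / 5077.971 ≈ 4.707 cm

r ≈ 4.7 cm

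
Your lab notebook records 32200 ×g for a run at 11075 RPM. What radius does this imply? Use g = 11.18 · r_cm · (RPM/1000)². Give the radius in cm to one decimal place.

23.5 cm

RCF = 11.18 × r × (N/1000)²
32200 = 11.18 × r × (11.075)²
r = 32200 / (11.18 × 122.655625) = 32200 / 1371.29 ≈ 23.482 cm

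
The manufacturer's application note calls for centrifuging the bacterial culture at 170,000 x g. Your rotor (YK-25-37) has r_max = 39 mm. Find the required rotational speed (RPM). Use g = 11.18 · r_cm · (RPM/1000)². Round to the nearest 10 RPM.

r = 39 mm = 3.9 cm
170,000 = 11.18 × 3.9 × (N/1000)²
(N/1000)² = 170,000 / 43.602 = 3898.904
N = 1000 × √3898.904 ≈ 62,441.2

≈ 62440 RPM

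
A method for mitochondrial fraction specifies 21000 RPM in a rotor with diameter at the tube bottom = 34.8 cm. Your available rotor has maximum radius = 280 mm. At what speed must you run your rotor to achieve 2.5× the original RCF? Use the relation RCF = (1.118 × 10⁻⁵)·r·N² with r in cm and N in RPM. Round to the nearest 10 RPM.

26170 RPM

Original rotor: r = 34.8 / 2 = 17.4 cm
RCF = 1.118 × 10⁻⁵ × r × N²
RCF_original = 1.118 × 10⁻⁵ × 17.4 × (21000)² = 1.118 × 10⁻⁵ × 17.4 × 441,000,000 ≈ 85,788.6 × g
Target RCF = 2.5 × 85,788.6 ≈ 214,471.5 × g
Your rotor: r = 280 mm = 28.0 cm
214,471.5 = 1.118 × 10⁻⁵ × 28 × N²
N² = 214,471.5 / (31.304 × 10⁻⁵) = 685,124,904
N ≈ √685,124,904 ≈ 26,174.9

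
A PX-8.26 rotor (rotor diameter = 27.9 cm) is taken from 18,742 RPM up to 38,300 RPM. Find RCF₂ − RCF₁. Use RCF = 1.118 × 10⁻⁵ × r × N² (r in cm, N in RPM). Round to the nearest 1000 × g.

≈ 174000 g

r = 27.9 / 2 = 13.95 cm
RCF₁ = 1.118 × 10⁻⁵ × 13.95 × (18742)² = 1.118 × 10⁻⁵ × 13.95 × 351,262,564 ≈ 54,783.3 × g
RCF₂ = 1.118 × 10⁻⁵ × 13.95 × (38300)² = 1.118 × 10⁻⁵ × 13.95 × 1,466,890,000 ≈ 228,777.6 × g
Increase = 228,777.6 − 54,783.3 = 173,994.3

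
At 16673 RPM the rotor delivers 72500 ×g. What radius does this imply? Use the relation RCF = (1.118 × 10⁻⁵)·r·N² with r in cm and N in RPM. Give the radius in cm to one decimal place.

72500 = 1.118 × 10⁻⁵ × r × (16673)²
r = 72500 / (1.118 × 10⁻⁵ × 277,988,929) = 72500 / 3107.916 ≈ 23.328 cm

23.3 cm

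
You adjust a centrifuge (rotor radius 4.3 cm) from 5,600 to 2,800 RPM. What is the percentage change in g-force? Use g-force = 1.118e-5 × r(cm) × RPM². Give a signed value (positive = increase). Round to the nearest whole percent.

-75%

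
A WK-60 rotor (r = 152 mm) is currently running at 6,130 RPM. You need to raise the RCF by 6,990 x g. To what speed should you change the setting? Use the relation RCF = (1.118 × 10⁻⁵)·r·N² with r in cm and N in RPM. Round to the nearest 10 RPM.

≈ 8870 RPM

r = 152 mm = 15.2 cm
Current RCF = 1.118 × 10⁻⁵ × 15.2 × (6130)² = 1.118 × 10⁻⁵ × 15.2 × 37,576,900 ≈ 6,385.7 × g
Target RCF = 6,385.7 + 6,990 = 13,375.7 × g
N² = 13,375.7 / (16.9936 × 10⁻⁵) = 78,710,220
N ≈ √78,710,220 ≈ 8,871.9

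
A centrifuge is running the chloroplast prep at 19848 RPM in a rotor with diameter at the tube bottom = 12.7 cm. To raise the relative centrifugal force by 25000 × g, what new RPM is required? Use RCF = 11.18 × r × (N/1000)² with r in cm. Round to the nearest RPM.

r = 12.7 / 2 = 6.35 cm
Current RCF = 11.18 × 6.35 × (19.848)² = 11.18 × 6.35 × 393.943104 ≈ 27,967.2 × g
Target RCF = 27,967.2 + 25,000 = 52,967.2 × g
(N/1000)² = 52,967.2 / 70.993 = 746.0905
N = 1000 × √746.0905 ≈ 27,314.7

27315 RPM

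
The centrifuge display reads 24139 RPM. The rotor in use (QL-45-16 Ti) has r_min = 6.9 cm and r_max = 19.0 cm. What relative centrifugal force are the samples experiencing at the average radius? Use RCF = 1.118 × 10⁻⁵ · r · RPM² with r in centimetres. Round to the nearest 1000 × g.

RCF ≈ 84000 ×g

r_avg = (6.9 + 19.0) / 2 = 12.95 cm
RCF = 1.118 × 10⁻⁵ × 12.95 × (24139)² = 1.118 × 10⁻⁵ × 12.95 × 582,691,321 ≈ 84,362.6 × g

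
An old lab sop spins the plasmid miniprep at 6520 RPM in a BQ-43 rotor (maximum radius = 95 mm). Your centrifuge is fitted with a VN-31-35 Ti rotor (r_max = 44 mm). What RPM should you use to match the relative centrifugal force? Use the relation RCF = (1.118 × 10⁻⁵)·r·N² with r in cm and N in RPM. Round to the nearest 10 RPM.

≈ 9580 RPM

Original rotor: r = 95 mm = 9.5 cm
RCF_original = 1.118 × 10⁻⁵ × 9.5 × (6520)² = 1.118 × 10⁻⁵ × 9.5 × 42,510,400 ≈ 4,515 × g
Your rotor: r = 44 mm = 4.4 cm
4,515 = 1.118 × 10⁻⁵ × 4.4 × N²
N² = 4,515 / (4.9192 × 10⁻⁵) = 91,783,217
N ≈ √91,783,217 ≈ 9,580.4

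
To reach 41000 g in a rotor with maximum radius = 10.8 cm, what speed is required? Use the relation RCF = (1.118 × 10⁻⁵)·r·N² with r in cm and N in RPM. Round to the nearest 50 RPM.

18450 RPM

41,000 = 1.118 × 10⁻⁵ × 10.8 × N²
N² = 41,000 / (12.0744 × 10⁻⁵) = 339,561,386
N ≈ √339,561,386 ≈ 18,427.2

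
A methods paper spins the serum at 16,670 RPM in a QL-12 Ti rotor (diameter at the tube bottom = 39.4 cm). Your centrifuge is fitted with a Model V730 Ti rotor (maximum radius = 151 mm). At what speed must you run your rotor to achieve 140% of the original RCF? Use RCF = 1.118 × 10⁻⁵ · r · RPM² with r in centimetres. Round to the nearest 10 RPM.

≈ 22530 RPM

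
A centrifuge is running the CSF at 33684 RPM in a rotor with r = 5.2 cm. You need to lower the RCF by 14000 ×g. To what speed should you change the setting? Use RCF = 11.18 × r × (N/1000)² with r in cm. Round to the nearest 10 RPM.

Current RCF = 11.18 × 5.2 × (33.684)² = 11.18 × 5.2 × 1,134.611856 ≈ 65,961.8 × g
Target RCF = 65,961.8 − 14,000 = 51,961.8 × g
(N/1000)² = 51,961.8 / 58.136 = 893.7973
N = 1000 × √893.7973 ≈ 29,896.4

≈ 29900 RPM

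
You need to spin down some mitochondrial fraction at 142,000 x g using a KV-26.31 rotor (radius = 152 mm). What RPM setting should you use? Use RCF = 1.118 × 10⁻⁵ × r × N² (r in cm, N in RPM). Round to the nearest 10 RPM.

28910 RPM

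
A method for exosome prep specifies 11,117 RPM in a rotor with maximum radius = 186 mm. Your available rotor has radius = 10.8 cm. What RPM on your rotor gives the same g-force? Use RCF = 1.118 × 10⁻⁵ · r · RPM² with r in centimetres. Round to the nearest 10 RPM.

Original rotor: r = 186 mm = 18.6 cm
RCF_original = 1.118 × 10⁻⁵ × 18.6 × (11117)² = 1.118 × 10⁻⁵ × 18.6 × 123,587,689 ≈ 25,699.8 × g
25,699.8 = 1.118 × 10⁻⁵ × 10.8 × N²
N² = 25,699.8 / (12.0744 × 10⁻⁵) = 212,845,359
N ≈ √212,845,359 ≈ 14,589.2

≈ 14590 RPM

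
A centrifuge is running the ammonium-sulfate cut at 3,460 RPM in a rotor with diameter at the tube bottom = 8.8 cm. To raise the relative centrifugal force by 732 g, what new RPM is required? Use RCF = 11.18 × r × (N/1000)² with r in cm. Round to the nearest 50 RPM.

≈ 5200 RPM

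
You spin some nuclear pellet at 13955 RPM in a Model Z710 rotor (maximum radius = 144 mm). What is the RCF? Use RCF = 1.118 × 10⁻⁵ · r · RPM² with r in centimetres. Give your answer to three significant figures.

31400 g

r = 144 mm = 14.4 cm
RCF = 1.118 × 10⁻⁵ × r × N²
RCF = 1.118 × 10⁻⁵ × 14.4 × (13955)² = 1.118 × 10⁻⁵ × 14.4 × 194,742,025 ≈ 31,351.9 × g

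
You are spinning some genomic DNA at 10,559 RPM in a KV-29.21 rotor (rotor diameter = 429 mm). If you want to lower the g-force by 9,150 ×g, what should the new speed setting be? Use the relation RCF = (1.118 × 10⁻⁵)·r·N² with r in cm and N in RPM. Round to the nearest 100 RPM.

N₂ ≈ 8600 RPM

r = 429 mm / 2 = 214.5 mm = 21.45 cm
Current RCF = 1.118 × 10⁻⁵ × 21.45 × (10559)² = 1.118 × 10⁻⁵ × 21.45 × 111,492,481 ≈ 26,737.1 × g
Target RCF = 26,737.1 − 9,150 = 17,587.1 × g
N² = 17,587.1 / (23.9811 × 10⁻⁵) = 73,337,336
N ≈ √73,337,336 ≈ 8,563.7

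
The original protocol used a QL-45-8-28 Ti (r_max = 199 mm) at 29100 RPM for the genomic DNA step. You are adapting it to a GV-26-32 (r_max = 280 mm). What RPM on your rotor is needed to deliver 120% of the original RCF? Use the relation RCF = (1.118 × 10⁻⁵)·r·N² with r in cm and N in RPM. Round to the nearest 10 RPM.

≈ 26870 RPM

Original rotor: r = 199 mm = 19.9 cm
RCF = 1.118 × 10⁻⁵ × r × N²
RCF_original = 1.118 × 10⁻⁵ × 19.9 × (29100)² = 1.118 × 10⁻⁵ × 19.9 × 846,810,000 ≈ 188,400 × g
Target RCF = 1.2 × 188,400 ≈ 226,080 × g
Your rotor: r = 280 mm = 28.0 cm
226,080 = 1.118 × 10⁻⁵ × 28 × N²
N² = 226,080 / (31.304 × 10⁻⁵) = 722,208,025
N ≈ √722,208,025 ≈ 26,873.9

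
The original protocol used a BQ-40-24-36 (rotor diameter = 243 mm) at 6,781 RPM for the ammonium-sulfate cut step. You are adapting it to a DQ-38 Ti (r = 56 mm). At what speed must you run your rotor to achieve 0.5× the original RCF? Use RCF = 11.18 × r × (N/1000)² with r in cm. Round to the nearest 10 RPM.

Original rotor: r = 243 mm / 2 = 121.5 mm = 12.15 cm
RCF_original = 11.18 × 12.15 × (6.781)² = 11.18 × 12.15 × 45.981961 ≈ 6,246.1 × g
Target RCF = 0.5 × 6,246.1 ≈ 3,123.1 × g
Your rotor: r = 56 mm = 5.6 cm
3,123.1 = 11.18 × 5.6 × (N/1000)²
(N/1000)² = 3,123.1 / 62.608 = 49.8834
N = 1000 × √49.8834 ≈ 7,062.8

≈ 7060 RPM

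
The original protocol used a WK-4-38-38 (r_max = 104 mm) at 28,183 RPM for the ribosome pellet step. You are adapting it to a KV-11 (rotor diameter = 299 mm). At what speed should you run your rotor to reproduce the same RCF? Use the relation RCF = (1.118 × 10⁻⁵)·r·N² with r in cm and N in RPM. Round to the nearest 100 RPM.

Original rotor: r = 104 mm = 10.4 cm
RCF_original = 1.118 × 10⁻⁵ × 10.4 × (28183)² = 1.118 × 10⁻⁵ × 10.4 × 794,281,489 ≈ 92,352.7 × g
Your rotor: r = 299 mm / 2 = 149.5 mm = 14.95 cm
92,352.7 = 1.118 × 10⁻⁵ × 14.95 × N²
N² = 92,352.7 / (16.7141 × 10⁻⁵) = 552,543,661
N ≈ √552,543,661 ≈ 23,506.2

23500 RPM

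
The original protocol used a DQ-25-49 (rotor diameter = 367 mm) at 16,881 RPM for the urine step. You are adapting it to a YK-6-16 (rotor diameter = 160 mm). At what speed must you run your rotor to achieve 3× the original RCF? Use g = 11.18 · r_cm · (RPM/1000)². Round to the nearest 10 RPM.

Original rotor: r = 367 mm / 2 = 183.5 mm = 18.35 cm
RCF_original = 11.18 × 18.35 × (16.881)² = 11.18 × 18.35 × 284.968161 ≈ 58,462.1 × g
Target RCF = 3 × 58,462.1 ≈ 175,386.3 × g
Your rotor: r = 160 mm / 2 = 80 mm = 8 cm
175,386.3 = 11.18 × 8 × (N/1000)²
(N/1000)² = 175,386.3 / 89.44 = 1960.938
N = 1000 × √1960.938 ≈ 44,282.5

44280 RPM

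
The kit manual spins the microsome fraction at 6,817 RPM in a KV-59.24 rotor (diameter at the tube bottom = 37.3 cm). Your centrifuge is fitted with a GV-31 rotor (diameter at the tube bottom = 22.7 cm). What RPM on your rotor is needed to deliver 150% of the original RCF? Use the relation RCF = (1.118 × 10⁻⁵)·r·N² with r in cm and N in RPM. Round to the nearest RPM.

Original rotor: r = 37.3 / 2 = 18.65 cm
RCF_original = 1.118 × 10⁻⁵ × 18.65 × (6817)² = 1.118 × 10⁻⁵ × 18.65 × 46,471,489 ≈ 9,689.6 × g
Target RCF = 1.5 × 9,689.6 ≈ 14,534.4 × g
Your rotor: r = 22.7 / 2 = 11.35 cm
14,534.4 = 1.118 × 10⁻⁵ × 11.35 × N²
N² = 14,534.4 / (12.6893 × 10⁻⁵) = 114,540,597
N ≈ √114,540,597 ≈ 10,702.4

≈ 10702 RPM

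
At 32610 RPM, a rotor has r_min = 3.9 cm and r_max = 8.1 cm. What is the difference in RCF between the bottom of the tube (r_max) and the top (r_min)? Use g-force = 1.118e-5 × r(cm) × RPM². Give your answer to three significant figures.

ΔRCF = 1.118 × 10⁻⁵ × (r_max − r_min) × N² = 1.118 × 10⁻⁵ × 4.2 × 1,063,412,100 ≈ 49,933.6

49900 × g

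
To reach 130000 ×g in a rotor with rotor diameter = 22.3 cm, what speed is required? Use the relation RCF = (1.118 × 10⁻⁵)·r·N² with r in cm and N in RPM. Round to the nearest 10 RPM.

r = 22.3 / 2 = 11.15 cm
RCF = 1.118 × 10⁻⁵ × r × N²
130,000 = 1.118 × 10⁻⁵ × 11.15 × N²
N² = 130,000 / (12.4657 × 10⁻⁵) = 1,042,861,612
N ≈ √1,042,861,612 ≈ 32,293.4

N ≈ 32290 RPM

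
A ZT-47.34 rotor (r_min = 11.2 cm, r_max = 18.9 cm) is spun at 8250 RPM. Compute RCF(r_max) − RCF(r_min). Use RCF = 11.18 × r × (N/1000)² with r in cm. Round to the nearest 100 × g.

ΔRCF ≈ 5900 ×g

RCF_max = 11.18 × 18.9 × (8.25)² = 11.18 × 18.9 × 68.0625 ≈ 14,381.7 × g
RCF_min = 11.18 × 11.2 × (8.25)² = 11.18 × 11.2 × 68.0625 ≈ 8,522.5 × g
ΔRCF = 14,381.7 − 8,522.5 = 5,859.2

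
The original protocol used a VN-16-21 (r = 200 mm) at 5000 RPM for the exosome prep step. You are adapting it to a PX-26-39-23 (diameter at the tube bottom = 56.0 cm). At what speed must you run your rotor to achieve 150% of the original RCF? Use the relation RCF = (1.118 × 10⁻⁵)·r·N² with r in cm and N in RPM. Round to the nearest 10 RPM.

Original rotor: r = 200 mm = 20.0 cm
RCF_original = 1.118 × 10⁻⁵ × 20 × (5000)² = 1.118 × 10⁻⁵ × 20 × 25,000,000 ≈ 5,590 × g
Target RCF = 1.5 × 5,590 ≈ 8,385 × g
Your rotor: r = 56.0 / 2 = 28 cm
8,385 = 1.118 × 10⁻⁵ × 28 × N²
N² = 8,385 / (31.304 × 10⁻⁵) = 26,785,714
N ≈ √26,785,714 ≈ 5,175.5

5180 RPM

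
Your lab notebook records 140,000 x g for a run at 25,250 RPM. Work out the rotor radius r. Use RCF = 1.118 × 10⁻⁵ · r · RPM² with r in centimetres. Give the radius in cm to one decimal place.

140000 = 1.118 × 10⁻⁵ × r × (25250)²
r = 140000 / (1.118 × 10⁻⁵ × 637,562,500) = 140000 / 7127.949 ≈ 19.641 cm

≈ 19.6 cm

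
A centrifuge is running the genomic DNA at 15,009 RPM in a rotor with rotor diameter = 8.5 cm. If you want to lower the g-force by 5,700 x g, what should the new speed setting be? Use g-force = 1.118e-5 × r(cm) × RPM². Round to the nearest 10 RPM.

10260 RPM

r = 8.5 / 2 = 4.25 cm
Current RCF = 1.118 × 10⁻⁵ × 4.25 × (15009)² = 1.118 × 10⁻⁵ × 4.25 × 225,270,081 ≈ 10,703.7 × g
Target RCF = 10,703.7 − 5,700 = 5,003.7 × g
N² = 5,003.7 / (4.7515 × 10⁻⁵) = 105,307,798
N ≈ √105,307,798 ≈ 10,262.0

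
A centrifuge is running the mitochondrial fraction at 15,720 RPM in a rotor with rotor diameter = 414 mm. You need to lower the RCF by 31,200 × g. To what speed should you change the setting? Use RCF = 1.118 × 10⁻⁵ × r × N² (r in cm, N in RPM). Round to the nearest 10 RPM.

N₂ ≈ 10600 RPM

r = 414 mm / 2 = 207 mm = 20.7 cm
Current RCF = 1.118 × 10⁻⁵ × 20.7 × (15720)² = 1.118 × 10⁻⁵ × 20.7 × 247,118,400 ≈ 57,189.6 × g
Target RCF = 57,189.6 − 31,200 = 25,989.6 × g
N² = 25,989.6 / (23.1426 × 10⁻⁵) = 112,301,989
N ≈ √112,301,989 ≈ 10,597.3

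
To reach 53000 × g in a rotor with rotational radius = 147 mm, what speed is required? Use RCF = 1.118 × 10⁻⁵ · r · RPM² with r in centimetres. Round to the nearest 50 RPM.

r = 147 mm = 14.7 cm
RCF = 1.118 × 10⁻⁵ × r × N²
53,000 = 1.118 × 10⁻⁵ × 14.7 × N²
N² = 53,000 / (16.4346 × 10⁻⁵) = 322,490,356
N ≈ √322,490,356 ≈ 17,958.0

17950 RPM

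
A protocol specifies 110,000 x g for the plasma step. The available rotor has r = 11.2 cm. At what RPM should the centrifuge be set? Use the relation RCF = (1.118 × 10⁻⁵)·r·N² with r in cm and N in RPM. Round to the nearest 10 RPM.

N ≈ 29640 RPM

110,000 = 1.118 × 10⁻⁵ × 11.2 × N²
N² = 110,000 / (12.5216 × 10⁻⁵) = 878,481,983
N ≈ √878,481,983 ≈ 29,639.2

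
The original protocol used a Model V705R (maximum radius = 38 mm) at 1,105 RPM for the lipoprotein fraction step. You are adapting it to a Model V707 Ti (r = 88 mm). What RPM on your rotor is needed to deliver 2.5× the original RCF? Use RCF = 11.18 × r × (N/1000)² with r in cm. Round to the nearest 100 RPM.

1100 RPM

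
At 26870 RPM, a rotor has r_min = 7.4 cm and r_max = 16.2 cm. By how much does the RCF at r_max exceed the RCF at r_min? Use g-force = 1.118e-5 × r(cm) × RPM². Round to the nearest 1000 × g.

71000 x g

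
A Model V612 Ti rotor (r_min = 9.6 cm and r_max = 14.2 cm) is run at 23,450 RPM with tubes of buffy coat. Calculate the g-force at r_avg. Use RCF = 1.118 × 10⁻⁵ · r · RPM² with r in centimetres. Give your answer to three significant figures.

RCF ≈ 73200 × g

r_avg = (9.6 + 14.2) / 2 = 11.9 cm
RCF = 1.118 × 10⁻⁵ × 11.9 × (23450)² = 1.118 × 10⁻⁵ × 11.9 × 549,902,500 ≈ 73,160.1 × g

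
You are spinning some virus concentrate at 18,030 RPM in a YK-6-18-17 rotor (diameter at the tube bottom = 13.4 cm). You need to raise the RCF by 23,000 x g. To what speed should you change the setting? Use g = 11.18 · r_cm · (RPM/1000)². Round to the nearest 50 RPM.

25150 RPM

r = 13.4 / 2 = 6.7 cm
Current RCF = 11.18 × 6.7 × (18.03)² = 11.18 × 6.7 × 325.0809 ≈ 24,350.5 × g
Target RCF = 24,350.5 + 23,000 = 47,350.5 × g
(N/1000)² = 47,350.5 / 74.906 = 632.1323
N = 1000 × √632.1323 ≈ 25,142.2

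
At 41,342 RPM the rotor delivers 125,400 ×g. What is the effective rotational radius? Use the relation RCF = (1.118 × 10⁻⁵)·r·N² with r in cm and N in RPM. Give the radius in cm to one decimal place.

125400 = 1.118 × 10⁻⁵ × r × (41342)²
r = 125400 / (1.118 × 10⁻⁵ × 1,709,160,964) = 125400 / 19108.42 ≈ 6.563 cm

≈ 6.6 cm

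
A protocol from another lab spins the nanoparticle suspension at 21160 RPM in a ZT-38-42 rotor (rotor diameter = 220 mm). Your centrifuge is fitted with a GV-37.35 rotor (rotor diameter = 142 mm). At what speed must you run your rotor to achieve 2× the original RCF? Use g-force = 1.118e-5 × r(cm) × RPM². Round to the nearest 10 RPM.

≈ 37250 RPM

Original rotor: r = 220 mm / 2 = 110 mm = 11 cm
RCF_original = 1.118 × 10⁻⁵ × 11 × (21160)² = 1.118 × 10⁻⁵ × 11 × 447,745,600 ≈ 55,063.8 × g
Target RCF = 2 × 55,063.8 ≈ 110,127.6 × g
Your rotor: r = 142 mm / 2 = 71 mm = 7.1 cm
110,127.6 = 1.118 × 10⁻⁵ × 7.1 × N²
N² = 110,127.6 / (7.9378 × 10⁻⁵) = 1,387,381,894
N ≈ √1,387,381,894 ≈ 37,247.6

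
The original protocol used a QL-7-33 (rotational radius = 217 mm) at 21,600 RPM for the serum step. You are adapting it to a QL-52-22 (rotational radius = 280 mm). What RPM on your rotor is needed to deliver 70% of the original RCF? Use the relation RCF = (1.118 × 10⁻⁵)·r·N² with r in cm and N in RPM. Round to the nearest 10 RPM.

Original rotor: r = 217 mm = 21.7 cm
RCF_original = 1.118 × 10⁻⁵ × 21.7 × (21600)² = 1.118 × 10⁻⁵ × 21.7 × 466,560,000 ≈ 113,190.3 × g
Target RCF = 0.7 × 113,190.3 ≈ 79,233.2 × g
Your rotor: r = 280 mm = 28.0 cm
79,233.2 = 1.118 × 10⁻⁵ × 28 × N²
N² = 79,233.2 / (31.304 × 10⁻⁵) = 253,108,868
N ≈ √253,108,868 ≈ 15,909.4

≈ 15910 RPM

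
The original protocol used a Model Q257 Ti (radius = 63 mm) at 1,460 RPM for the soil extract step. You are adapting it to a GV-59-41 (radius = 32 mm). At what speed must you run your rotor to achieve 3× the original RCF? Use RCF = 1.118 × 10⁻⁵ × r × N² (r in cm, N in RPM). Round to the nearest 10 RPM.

≈ 3550 RPM

Original rotor: r = 63 mm = 6.3 cm
RCF = 1.118 × 10⁻⁵ × r × N²
RCF_original = 1.118 × 10⁻⁵ × 6.3 × (1460)² = 1.118 × 10⁻⁵ × 6.3 × 2,131,600 ≈ 150.1 × g
Target RCF = 3 × 150.1 ≈ 450.3 × g
Your rotor: r = 32 mm = 3.2 cm
450.3 = 1.118 × 10⁻⁵ × 3.2 × N²
N² = 450.3 / (3.5776 × 10⁻⁵) = 12,586,650
N ≈ √12,586,650 ≈ 3,547.8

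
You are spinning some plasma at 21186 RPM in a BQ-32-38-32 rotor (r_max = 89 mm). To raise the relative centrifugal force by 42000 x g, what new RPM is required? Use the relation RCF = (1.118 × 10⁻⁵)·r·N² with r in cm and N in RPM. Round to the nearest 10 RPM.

29510 RPM

r = 89 mm = 8.9 cm
Current RCF = 1.118 × 10⁻⁵ × 8.9 × (21186)² = 1.118 × 10⁻⁵ × 8.9 × 448,846,596 ≈ 44,661.1 × g
Target RCF = 44,661.1 + 42,000 = 86,661.1 × g
N² = 86,661.1 / (9.9502 × 10⁻⁵) = 870,948,323
N ≈ √870,948,323 ≈ 29,511.8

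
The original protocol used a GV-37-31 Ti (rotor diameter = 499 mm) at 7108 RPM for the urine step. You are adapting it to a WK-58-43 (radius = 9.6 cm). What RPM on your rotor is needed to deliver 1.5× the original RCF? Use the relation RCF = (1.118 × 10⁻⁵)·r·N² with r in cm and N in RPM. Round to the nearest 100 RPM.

Original rotor: r = 499 mm / 2 = 249.5 mm = 24.95 cm
RCF = 1.118 × 10⁻⁵ × r × N²
RCF_original = 1.118 × 10⁻⁵ × 24.95 × (7108)² = 1.118 × 10⁻⁵ × 24.95 × 50,523,664 ≈ 14,093.1 × g
Target RCF = 1.5 × 14,093.1 ≈ 21,139.7 × g
21,139.7 = 1.118 × 10⁻⁵ × 9.6 × N²
N² = 21,139.7 / (10.7328 × 10⁻⁵) = 196,963,514
N ≈ √196,963,514 ≈ 14,034.4

≈ 14000 RPM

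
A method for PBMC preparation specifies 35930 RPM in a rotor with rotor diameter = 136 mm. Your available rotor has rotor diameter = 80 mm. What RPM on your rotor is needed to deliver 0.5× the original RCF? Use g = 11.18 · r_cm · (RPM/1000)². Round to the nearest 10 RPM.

33130 RPM

Original rotor: r = 136 mm / 2 = 68 mm = 6.8 cm
RCF = 11.18 × r × (N/1000)²
RCF_original = 11.18 × 6.8 × (35.93)² = 11.18 × 6.8 × 1,290.9649 ≈ 98,144.3 × g
Target RCF = 0.5 × 98,144.3 ≈ 49,072.2 × g
Your rotor: r = 80 mm / 2 = 40 mm = 4 cm
49,072.2 = 11.18 × 4 × (N/1000)²
(N/1000)² = 49,072.2 / 44.72 = 1097.321
N = 1000 × √1097.321 ≈ 33,125.8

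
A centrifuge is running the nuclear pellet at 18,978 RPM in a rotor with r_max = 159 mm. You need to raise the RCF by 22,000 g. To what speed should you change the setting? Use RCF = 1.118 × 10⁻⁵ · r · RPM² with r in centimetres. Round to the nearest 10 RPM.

≈ 22000 RPM

r = 159 mm = 15.9 cm
Current RCF = 1.118 × 10⁻⁵ × 15.9 × (18978)² = 1.118 × 10⁻⁵ × 15.9 × 360,164,484 ≈ 64,023.6 × g
Target RCF = 64,023.6 + 22,000 = 86,023.6 × g
N² = 86,023.6 / (17.7762 × 10⁻⁵) = 483,925,698
N ≈ √483,925,698 ≈ 21,998.3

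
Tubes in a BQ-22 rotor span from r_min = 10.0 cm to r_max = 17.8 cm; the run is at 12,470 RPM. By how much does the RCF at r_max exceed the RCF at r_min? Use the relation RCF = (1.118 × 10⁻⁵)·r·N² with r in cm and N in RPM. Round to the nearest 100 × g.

13600 g

ΔRCF = 1.118 × 10⁻⁵ × (r_max − r_min) × N² = 1.118 × 10⁻⁵ × 7.8 × 155,500,900 ≈ 13,560.3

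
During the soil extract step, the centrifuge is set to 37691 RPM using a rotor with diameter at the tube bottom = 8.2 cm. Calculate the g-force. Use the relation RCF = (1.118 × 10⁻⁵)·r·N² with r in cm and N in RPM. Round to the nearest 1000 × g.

65000 ×g

r = 8.2 / 2 = 4.1 cm
RCF = 1.118 × 10⁻⁵ × 4.1 × (37691)² = 1.118 × 10⁻⁵ × 4.1 × 1,420,611,481 ≈ 65,118 × g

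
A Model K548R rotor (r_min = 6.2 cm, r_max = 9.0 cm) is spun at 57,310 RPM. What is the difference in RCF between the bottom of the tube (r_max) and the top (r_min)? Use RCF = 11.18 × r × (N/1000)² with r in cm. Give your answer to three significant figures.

≈ 103000 x g

ΔRCF = 11.18 × (r_max − r_min) × (N/1000)² = 11.18 × 2.8 × 3,284.4361 ≈ 102,816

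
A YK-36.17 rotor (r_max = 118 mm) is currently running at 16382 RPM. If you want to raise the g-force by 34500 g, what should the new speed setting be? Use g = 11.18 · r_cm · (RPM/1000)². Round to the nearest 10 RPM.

r = 118 mm = 11.8 cm
Current RCF = 11.18 × 11.8 × (16.382)² = 11.18 × 11.8 × 268.369924 ≈ 35,404.4 × g
Target RCF = 35,404.4 + 34,500 = 69,904.4 × g
(N/1000)² = 69,904.4 / 131.924 = 529.8839
N = 1000 × √529.8839 ≈ 23,019.2

23020 RPM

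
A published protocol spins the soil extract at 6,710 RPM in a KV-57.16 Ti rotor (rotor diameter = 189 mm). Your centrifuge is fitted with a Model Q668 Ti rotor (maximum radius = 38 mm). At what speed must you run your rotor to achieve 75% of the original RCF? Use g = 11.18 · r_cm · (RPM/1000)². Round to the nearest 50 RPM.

9150 RPM

Original rotor: r = 189 mm / 2 = 94.5 mm = 9.45 cm
RCF = 11.18 × r × (N/1000)²
RCF_original = 11.18 × 9.45 × (6.71)² = 11.18 × 9.45 × 45.0241 ≈ 4,756.8 × g
Target RCF = 0.75 × 4,756.8 ≈ 3,567.6 × g
Your rotor: r = 38 mm = 3.8 cm
3,567.6 = 11.18 × 3.8 × (N/1000)²
(N/1000)² = 3,567.6 / 42.484 = 83.97514
N = 1000 × √83.97514 ≈ 9,163.8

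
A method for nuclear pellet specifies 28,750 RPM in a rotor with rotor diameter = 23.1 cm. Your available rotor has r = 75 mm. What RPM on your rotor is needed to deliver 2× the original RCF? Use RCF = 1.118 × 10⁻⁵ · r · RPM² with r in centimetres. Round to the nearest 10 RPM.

Original rotor: r = 23.1 / 2 = 11.55 cm
RCF = 1.118 × 10⁻⁵ × r × N²
RCF_original = 1.118 × 10⁻⁵ × 11.55 × (28750)² = 1.118 × 10⁻⁵ × 11.55 × 826,562,500 ≈ 106,733.2 × g
Target RCF = 2 × 106,733.2 ≈ 213,466.4 × g
Your rotor: r = 75 mm = 7.5 cm
213,466.4 = 1.118 × 10⁻⁵ × 7.5 × N²
N² = 213,466.4 / (8.385 × 10⁻⁵) = 2,545,812,761
N ≈ √2,545,812,761 ≈ 50,456.0

50460 RPM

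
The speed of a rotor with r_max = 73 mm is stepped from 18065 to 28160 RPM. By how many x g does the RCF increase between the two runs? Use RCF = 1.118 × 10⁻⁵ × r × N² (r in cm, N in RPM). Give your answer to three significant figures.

r = 73 mm = 7.3 cm
RCF₁ = 1.118 × 10⁻⁵ × 7.3 × (18065)² = 1.118 × 10⁻⁵ × 7.3 × 326,344,225 ≈ 26,634.3 × g
RCF₂ = 1.118 × 10⁻⁵ × 7.3 × (28160)² = 1.118 × 10⁻⁵ × 7.3 × 792,985,600 ≈ 64,718.7 × g
Increase = 64,718.7 − 26,634.3 = 38,084.4

≈ 38100 x g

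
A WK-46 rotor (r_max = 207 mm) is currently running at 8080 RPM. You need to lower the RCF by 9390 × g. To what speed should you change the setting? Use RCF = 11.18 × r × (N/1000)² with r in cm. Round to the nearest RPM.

r = 207 mm = 20.7 cm
Current RCF = 11.18 × 20.7 × (8.08)² = 11.18 × 20.7 × 65.2864 ≈ 15,109 × g
Target RCF = 15,109 − 9,390 = 5,719 × g
(N/1000)² = 5,719 / 231.426 = 24.712
N = 1000 × √24.712 ≈ 4,971.1

N₂ ≈ 4971 RPM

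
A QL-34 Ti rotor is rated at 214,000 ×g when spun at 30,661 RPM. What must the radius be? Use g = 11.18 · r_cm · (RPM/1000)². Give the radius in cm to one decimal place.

r ≈ 20.4 cm

214000 = 11.18 × r × (30.661)²
r = 214000 / (11.18 × 940.096921) = 214000 / 10510.28 ≈ 20.361 cm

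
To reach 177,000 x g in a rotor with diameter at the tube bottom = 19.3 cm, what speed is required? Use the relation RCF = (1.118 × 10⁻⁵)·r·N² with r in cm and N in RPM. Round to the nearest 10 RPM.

40500 RPM

r = 19.3 / 2 = 9.65 cm
177,000 = 1.118 × 10⁻⁵ × 9.65 × N²
N² = 177,000 / (10.7887 × 10⁻⁵) = 1,640,605,448
N ≈ √1,640,605,448 ≈ 40,504.4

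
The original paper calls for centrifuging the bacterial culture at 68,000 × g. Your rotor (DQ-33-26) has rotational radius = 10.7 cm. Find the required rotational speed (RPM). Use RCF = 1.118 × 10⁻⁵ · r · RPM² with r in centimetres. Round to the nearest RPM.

68,000 = 1.118 × 10⁻⁵ × 10.7 × N²
N² = 68,000 / (11.9626 × 10⁻⁵) = 568,438,299
N ≈ √568,438,299 ≈ 23,841.9

N ≈ 23842 RPM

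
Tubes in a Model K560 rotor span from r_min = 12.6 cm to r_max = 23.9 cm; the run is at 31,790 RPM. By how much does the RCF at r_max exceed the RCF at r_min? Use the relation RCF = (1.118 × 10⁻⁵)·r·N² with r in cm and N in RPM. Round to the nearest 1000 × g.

128000 x g

RCF_max = 1.118 × 10⁻⁵ × 23.9 × (31790)² = 1.118 × 10⁻⁵ × 23.9 × 1,010,604,100 ≈ 270,035.4 × g
RCF_min = 1.118 × 10⁻⁵ × 12.6 × (31790)² = 1.118 × 10⁻⁵ × 12.6 × 1,010,604,100 ≈ 142,361.8 × g
ΔRCF = 270,035.4 − 142,361.8 = 127,673.6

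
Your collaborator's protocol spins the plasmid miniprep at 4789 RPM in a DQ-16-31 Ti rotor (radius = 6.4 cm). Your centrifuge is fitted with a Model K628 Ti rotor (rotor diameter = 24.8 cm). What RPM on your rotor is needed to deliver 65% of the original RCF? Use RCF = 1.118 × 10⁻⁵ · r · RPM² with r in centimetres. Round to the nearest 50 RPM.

2750 RPM

RCF_original = 1.118 × 10⁻⁵ × 6.4 × (4789)² = 1.118 × 10⁻⁵ × 6.4 × 22,934,521 ≈ 1,641 × g
Target RCF = 0.65 × 1,641 ≈ 1,066.7 × g
Your rotor: r = 24.8 / 2 = 12.4 cm
1,066.7 = 1.118 × 10⁻⁵ × 12.4 × N²
N² = 1,066.7 / (13.8632 × 10⁻⁵) = 7,694,472
N ≈ √7,694,472 ≈ 2,773.9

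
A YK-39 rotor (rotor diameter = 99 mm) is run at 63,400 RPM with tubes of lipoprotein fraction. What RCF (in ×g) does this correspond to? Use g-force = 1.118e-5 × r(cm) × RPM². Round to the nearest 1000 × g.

r = 99 mm / 2 = 49.5 mm = 4.95 cm
RCF = 1.118 × 10⁻⁵ × 4.95 × (63400)² = 1.118 × 10⁻⁵ × 4.95 × 4,019,560,000 ≈ 222,446.5 × g

≈ 222000 ×g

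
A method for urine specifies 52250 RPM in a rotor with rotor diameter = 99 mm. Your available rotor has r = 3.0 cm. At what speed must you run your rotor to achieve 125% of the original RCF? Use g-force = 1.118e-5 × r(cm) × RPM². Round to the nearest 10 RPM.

75040 RPM

Original rotor: r = 99 mm / 2 = 49.5 mm = 4.95 cm
RCF = 1.118 × 10⁻⁵ × r × N²
RCF_original = 1.118 × 10⁻⁵ × 4.95 × (52250)² = 1.118 × 10⁻⁵ × 4.95 × 2,730,062,500 ≈ 151,084.4 × g
Target RCF = 1.25 × 151,084.4 ≈ 188,855.5 × g
188,855.5 = 1.118 × 10⁻⁵ × 3 × N²
N² = 188,855.5 / (3.354 × 10⁻⁵) = 5,630,754,323
N ≈ √5,630,754,323 ≈ 75,038.4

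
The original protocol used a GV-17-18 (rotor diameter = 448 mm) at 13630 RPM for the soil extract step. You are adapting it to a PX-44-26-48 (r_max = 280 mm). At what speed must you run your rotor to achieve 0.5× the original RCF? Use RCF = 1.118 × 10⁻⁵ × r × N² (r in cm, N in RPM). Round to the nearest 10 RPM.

Original rotor: r = 448 mm / 2 = 224 mm = 22.4 cm
RCF_original = 1.118 × 10⁻⁵ × 22.4 × (13630)² = 1.118 × 10⁻⁵ × 22.4 × 185,776,900 ≈ 46,524.5 × g
Target RCF = 0.5 × 46,524.5 ≈ 23,262.2 × g
Your rotor: r = 280 mm = 28.0 cm
23,262.2 = 1.118 × 10⁻⁵ × 28 × N²
N² = 23,262.2 / (31.304 × 10⁻⁵) = 74,310,631
N ≈ √74,310,631 ≈ 8,620.4

8620 RPM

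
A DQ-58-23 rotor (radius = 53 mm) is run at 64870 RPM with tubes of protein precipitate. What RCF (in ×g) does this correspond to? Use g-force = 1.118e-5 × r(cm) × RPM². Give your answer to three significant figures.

r = 53 mm = 5.3 cm
RCF = 1.118 × 10⁻⁵ × 5.3 × (64870)² = 1.118 × 10⁻⁵ × 5.3 × 4,208,116,900 ≈ 249,347.8 × g

≈ 249000 ×g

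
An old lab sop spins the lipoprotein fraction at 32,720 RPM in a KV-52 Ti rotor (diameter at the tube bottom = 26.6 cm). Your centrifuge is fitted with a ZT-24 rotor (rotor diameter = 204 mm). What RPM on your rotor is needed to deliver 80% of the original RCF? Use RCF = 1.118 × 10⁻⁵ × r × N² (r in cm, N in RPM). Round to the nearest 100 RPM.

≈ 33400 RPM

Original rotor: r = 26.6 / 2 = 13.3 cm
RCF = 1.118 × 10⁻⁵ × r × N²
RCF_original = 1.118 × 10⁻⁵ × 13.3 × (32720)² = 1.118 × 10⁻⁵ × 13.3 × 1,070,598,400 ≈ 159,191.6 × g
Target RCF = 0.8 × 159,191.6 ≈ 127,353.3 × g
Your rotor: r = 204 mm / 2 = 102 mm = 10.2 cm
127,353.3 = 1.118 × 10⁻⁵ × 10.2 × N²
N² = 127,353.3 / (11.4036 × 10⁻⁵) = 1,116,781,543
N ≈ √1,116,781,543 ≈ 33,418.3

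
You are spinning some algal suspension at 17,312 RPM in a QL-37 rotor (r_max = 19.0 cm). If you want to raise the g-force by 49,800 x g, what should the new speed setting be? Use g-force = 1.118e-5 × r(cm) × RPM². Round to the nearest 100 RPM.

N₂ ≈ 23100 RPM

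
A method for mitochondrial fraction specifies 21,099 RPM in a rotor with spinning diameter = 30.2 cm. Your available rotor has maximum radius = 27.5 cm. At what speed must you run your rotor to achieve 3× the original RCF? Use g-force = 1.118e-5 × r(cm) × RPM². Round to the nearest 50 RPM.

Original rotor: r = 30.2 / 2 = 15.1 cm
RCF_original = 1.118 × 10⁻⁵ × 15.1 × (21099)² = 1.118 × 10⁻⁵ × 15.1 × 445,167,801 ≈ 75,152.3 × g
Target RCF = 3 × 75,152.3 ≈ 225,456.9 × g
225,456.9 = 1.118 × 10⁻⁵ × 27.5 × N²
N² = 225,456.9 / (30.745 × 10⁻⁵) = 733,312,409
N ≈ √733,312,409 ≈ 27,079.7

27100 RPM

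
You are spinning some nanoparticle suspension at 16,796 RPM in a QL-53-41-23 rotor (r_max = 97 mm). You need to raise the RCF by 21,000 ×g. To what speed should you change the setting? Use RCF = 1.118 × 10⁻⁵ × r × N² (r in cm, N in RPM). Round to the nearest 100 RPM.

≈ 21800 RPM

r = 97 mm = 9.7 cm
Current RCF = 1.118 × 10⁻⁵ × 9.7 × (16796)² = 1.118 × 10⁻⁵ × 9.7 × 282,105,616 ≈ 30,593.2 × g
Target RCF = 30,593.2 + 21,000 = 51,593.2 × g
N² = 51,593.2 / (10.8446 × 10⁻⁵) = 475,750,143
N ≈ √475,750,143 ≈ 21,811.7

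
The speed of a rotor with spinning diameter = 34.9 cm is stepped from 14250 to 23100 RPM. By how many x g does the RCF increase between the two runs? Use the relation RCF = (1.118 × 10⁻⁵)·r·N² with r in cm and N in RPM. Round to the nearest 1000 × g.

r = 34.9 / 2 = 17.45 cm
RCF₁ = 1.118 × 10⁻⁵ × 17.45 × (14250)² = 1.118 × 10⁻⁵ × 17.45 × 203,062,500 ≈ 39,615.7 × g
RCF₂ = 1.118 × 10⁻⁵ × 17.45 × (23100)² = 1.118 × 10⁻⁵ × 17.45 × 533,610,000 ≈ 104,102.5 × g
Increase = 104,102.5 − 39,615.7 = 64,486.8

≈ 64000 x g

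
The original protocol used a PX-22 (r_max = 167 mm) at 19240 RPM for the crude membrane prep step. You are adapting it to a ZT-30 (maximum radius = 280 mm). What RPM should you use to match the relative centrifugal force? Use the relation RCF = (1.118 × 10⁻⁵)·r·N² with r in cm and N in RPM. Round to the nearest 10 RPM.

Original rotor: r = 167 mm = 16.7 cm
RCF = 1.118 × 10⁻⁵ × r × N²
RCF_original = 1.118 × 10⁻⁵ × 16.7 × (19240)² = 1.118 × 10⁻⁵ × 16.7 × 370,177,600 ≈ 69,114.4 × g
Your rotor: r = 280 mm = 28.0 cm
69,114.4 = 1.118 × 10⁻⁵ × 28 × N²
N² = 69,114.4 / (31.304 × 10⁻⁵) = 220,784,564
N ≈ √220,784,564 ≈ 14,858.8

14860 RPM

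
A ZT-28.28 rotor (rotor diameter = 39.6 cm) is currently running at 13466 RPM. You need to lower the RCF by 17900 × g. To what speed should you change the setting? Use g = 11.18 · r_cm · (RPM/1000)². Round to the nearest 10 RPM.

r = 39.6 / 2 = 19.8 cm
Current RCF = 11.18 × 19.8 × (13.466)² = 11.18 × 19.8 × 181.333156 ≈ 40,140.6 × g
Target RCF = 40,140.6 − 17,900 = 22,240.6 × g
(N/1000)² = 22,240.6 / 221.364 = 100.4707
N = 1000 × √100.4707 ≈ 10,023.5

10020 RPM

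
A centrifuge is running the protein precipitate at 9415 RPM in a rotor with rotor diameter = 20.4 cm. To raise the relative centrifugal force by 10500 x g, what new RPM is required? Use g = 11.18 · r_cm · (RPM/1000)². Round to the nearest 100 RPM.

r = 20.4 / 2 = 10.2 cm
Current RCF = 11.18 × 10.2 × (9.415)² = 11.18 × 10.2 × 88.642225 ≈ 10,108.4 × g
Target RCF = 10,108.4 + 10,500 = 20,608.4 × g
(N/1000)² = 20,608.4 / 114.036 = 180.7184
N = 1000 × √180.7184 ≈ 13,443.2

≈ 13400 RPM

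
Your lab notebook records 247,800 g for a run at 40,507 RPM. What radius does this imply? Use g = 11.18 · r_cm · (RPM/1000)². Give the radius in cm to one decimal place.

RCF = 11.18 × r × (N/1000)²
247800 = 11.18 × r × (40.507)²
r = 247800 / (11.18 × 1640.817049) = 247800 / 18344.33 ≈ 13.508 cm

13.5 cm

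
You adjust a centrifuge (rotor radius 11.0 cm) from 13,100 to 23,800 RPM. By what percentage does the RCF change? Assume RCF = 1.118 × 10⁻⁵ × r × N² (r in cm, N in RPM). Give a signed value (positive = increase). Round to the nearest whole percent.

RCF ∝ N², so the ratio is (23800/13100)² = (1.816794)² = 3.3007.
Change = 3.3007 − 1 = +2.3007 → +230.1%.

+230%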